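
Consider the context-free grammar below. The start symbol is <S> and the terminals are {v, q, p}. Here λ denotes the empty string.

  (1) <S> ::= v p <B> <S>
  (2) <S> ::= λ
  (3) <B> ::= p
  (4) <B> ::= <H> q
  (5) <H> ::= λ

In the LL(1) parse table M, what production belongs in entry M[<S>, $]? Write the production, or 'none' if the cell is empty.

<S> ::= λ

FIRST(<S>) = {λ, v}
FIRST(<H>) = {λ}
FIRST(<B>) = {p, q}  (via <H> q)
FOLLOW(<S>) includes $ since <S> is the start symbol.
FOLLOW(<S>): in <S>::=v p <B> <S>, the suffix after <S> is empty (adds nothing new). Thus FOLLOW(<S>) = {$}.
For <S> ::= v p <B> <S>: FIRST(v p <B> <S>) = {v}, so it goes in M[<S>, t] for t ∈ {v}.
For <S> ::= λ: FIRST(λ) = {λ}, so it goes in M[<S>, t] for t ∈ {}; since λ ∈ FIRST, also for every t ∈ FOLLOW(<S>) = {$}.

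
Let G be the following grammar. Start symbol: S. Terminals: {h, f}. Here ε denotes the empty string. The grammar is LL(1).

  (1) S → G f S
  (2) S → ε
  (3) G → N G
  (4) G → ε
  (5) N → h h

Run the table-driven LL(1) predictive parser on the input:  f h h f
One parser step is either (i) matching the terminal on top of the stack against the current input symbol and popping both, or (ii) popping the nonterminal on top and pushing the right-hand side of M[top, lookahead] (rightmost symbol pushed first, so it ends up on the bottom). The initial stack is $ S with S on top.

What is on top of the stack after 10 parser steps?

S

      Stack        Input      Action
   1  $ S          f h h f $  expand S → G f S
   2  $ S f G      f h h f $  expand G → ε
   3  $ S f        f h h f $  match f
   4  $ S          h h f $    expand S → G f S
   5  $ S f G      h h f $    expand G → N G
   6  $ S f G N    h h f $    expand N → h h
   7  $ S f G h h  h h f $    match h
   8  $ S f G h    h f $      match h
   9  $ S f G      f $        expand G → ε
  10  $ S f        f $        match f
Stack after step 10: $ S (top = S).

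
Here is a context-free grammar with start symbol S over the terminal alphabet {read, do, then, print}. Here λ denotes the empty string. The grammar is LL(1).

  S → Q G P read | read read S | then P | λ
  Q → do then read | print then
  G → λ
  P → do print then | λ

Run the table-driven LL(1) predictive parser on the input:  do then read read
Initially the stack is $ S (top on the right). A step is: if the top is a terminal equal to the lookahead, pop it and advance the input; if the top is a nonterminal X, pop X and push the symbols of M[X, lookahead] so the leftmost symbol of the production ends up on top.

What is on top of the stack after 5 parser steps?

     Stack                    Input                Action
  1  $ S                      do then read read $  expand S → Q G P read
  2  $ read P G Q             do then read read $  expand Q → do then read
  3  $ read P G read then do  do then read read $  match do
  4  $ read P G read then     then read read $     match then
  5  $ read P G read          read read $          match read
Stack after step 5: $ read P G (top = G).

G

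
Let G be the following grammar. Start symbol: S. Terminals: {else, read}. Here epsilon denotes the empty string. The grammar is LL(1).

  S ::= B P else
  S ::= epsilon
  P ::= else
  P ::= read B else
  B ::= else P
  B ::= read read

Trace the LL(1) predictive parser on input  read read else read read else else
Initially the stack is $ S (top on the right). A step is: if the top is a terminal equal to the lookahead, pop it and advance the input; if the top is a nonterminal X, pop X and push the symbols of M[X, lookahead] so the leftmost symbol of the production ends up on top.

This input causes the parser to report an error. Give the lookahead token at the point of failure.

     Stack               Input                                 Action
  1  $ S                 read read else read read else else $  expand S ::= B P else
  2  $ else P B          read read else read read else else $  expand B ::= read read
  3  $ else P read read  read read else read read else else $  match read
  4  $ else P read       read else read read else else $       match read
  5  $ else P            else read read else else $            expand P ::= else
  6  $ else else         else read read else else $            match else
  7  $ else              read read else else $                 error: top is terminal else but lookahead is read

read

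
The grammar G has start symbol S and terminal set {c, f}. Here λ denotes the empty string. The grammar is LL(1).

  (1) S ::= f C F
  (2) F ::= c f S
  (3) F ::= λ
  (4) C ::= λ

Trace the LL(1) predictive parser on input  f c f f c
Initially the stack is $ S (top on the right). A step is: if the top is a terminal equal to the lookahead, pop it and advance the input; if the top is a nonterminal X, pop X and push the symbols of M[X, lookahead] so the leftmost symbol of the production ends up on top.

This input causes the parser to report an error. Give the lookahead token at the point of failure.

$

step 1: stack=$ S  input=f c f f c $  — expand S ::= f C F
step 2: stack=$ F C f  input=f c f f c $  — match f
step 3: stack=$ F C  input=c f f c $  — expand C ::= λ
step 4: stack=$ F  input=c f f c $  — expand F ::= c f S
step 5: stack=$ S f c  input=c f f c $  — match c
step 6: stack=$ S f  input=f f c $  — match f
step 7: stack=$ S  input=f c $  — expand S ::= f C F
step 8: stack=$ F C f  input=f c $  — match f
step 9: stack=$ F C  input=c $  — expand C ::= λ
step 10: stack=$ F  input=c $  — expand F ::= c f S
step 11: stack=$ S f c  input=c $  — match c
step 12: stack=$ S f  input=$  — error: top is terminal f but lookahead is $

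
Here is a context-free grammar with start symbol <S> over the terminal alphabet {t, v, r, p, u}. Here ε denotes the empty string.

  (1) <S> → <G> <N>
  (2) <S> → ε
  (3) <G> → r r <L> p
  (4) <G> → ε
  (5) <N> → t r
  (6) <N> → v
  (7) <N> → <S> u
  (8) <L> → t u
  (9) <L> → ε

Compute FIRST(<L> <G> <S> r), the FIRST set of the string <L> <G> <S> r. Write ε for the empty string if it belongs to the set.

FIRST(<G>): from <G>→r r <L> p we get {r}; from <G>→ε we get {ε}. So FIRST(<G>) = {ε, r}.
FIRST(<L>): from <L>→t u we get {t}; from <L>→ε we get {ε}. So FIRST(<L>) = {ε, t}.
FIRST(<S>): from <S>→<G> <N> we get {r, t, u, v}; from <S>→ε we get {ε}. So FIRST(<S>) = {ε, r, t, u, v}.
FIRST(<N>): from <N>→t r we get {t}; from <N>→v we get {v}; from <N>→<S> u we get {r, t, u, v}. So FIRST(<N>) = {r, t, u, v}.
FIRST(<L> <G> <S> r): take FIRST of each symbol in turn, carrying on past any symbol whose FIRST contains ε; result {r, t, u, v}.

{r, t, u, v}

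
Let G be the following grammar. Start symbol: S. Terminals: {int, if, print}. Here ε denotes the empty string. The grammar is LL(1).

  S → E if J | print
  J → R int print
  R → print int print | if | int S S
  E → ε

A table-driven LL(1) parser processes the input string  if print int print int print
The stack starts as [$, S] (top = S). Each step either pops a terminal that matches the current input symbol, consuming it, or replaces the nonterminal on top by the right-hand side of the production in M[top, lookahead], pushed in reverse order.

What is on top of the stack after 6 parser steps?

int

     Stack                        Input                           Action
  1  $ S                          if print int print int print $  expand S → E if J
  2  $ J if E                     if print int print int print $  expand E → ε
  3  $ J if                       if print int print int print $  match if
  4  $ J                          print int print int print $     expand J → R int print
  5  $ print int R                print int print int print $     expand R → print int print
  6  $ print int print int print  print int print int print $     match print
Stack after step 6: $ print int print int (top = int).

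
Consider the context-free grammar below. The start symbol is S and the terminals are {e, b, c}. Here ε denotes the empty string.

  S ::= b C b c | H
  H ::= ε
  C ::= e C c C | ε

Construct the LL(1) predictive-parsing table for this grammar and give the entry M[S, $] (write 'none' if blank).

FIRST(H): from H::=ε we get {ε}. So FIRST(H) = {ε}.
FIRST(C): from C::=e C c C we get {e}; from C::=ε we get {ε}. So FIRST(C) = {ε, e}.
FIRST(S): from S::=b C b c we get {b}; from S::=H we get {ε}. So FIRST(S) = {ε, b}.
FOLLOW(S) includes $ since S is the start symbol.
FOLLOW(S): S appears on no right-hand side. Thus FOLLOW(S) = {$}.
For S ::= b C b c: FIRST(b C b c) = {b}, so it goes in M[S, t] for t ∈ {b}.
For S ::= H: FIRST(H) = {ε}, so it goes in M[S, t] for t ∈ {}; since ε ∈ FIRST, also for every t ∈ FOLLOW(S) = {$}.

S ::= H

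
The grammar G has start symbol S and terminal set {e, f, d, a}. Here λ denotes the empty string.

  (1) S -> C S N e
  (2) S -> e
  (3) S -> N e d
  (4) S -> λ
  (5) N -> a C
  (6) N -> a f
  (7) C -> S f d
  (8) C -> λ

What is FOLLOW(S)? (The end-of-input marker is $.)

{$, a, f}

FIRST(N): from N->a C we get {a}; from N->a f we get {a}. So FIRST(N) = {a}.
FIRST(S): from S->C S N e we get {a, e, f}; from S->e we get {e}; from S->N e d we get {a}; from S->λ we get {λ}. So FIRST(S) = {λ, a, e, f}.
FIRST(C): from C->S f d we get {a, e, f}; from C->λ we get {λ}. So FIRST(C) = {λ, a, e, f}.
FOLLOW(S) includes $ since S is the start symbol.
FOLLOW(S): in S->C S N e, S is followed by N e with FIRST {a}; in C->S f d, S is followed by f d with FIRST {f}. Thus FOLLOW(S) = {$, a, f}.
FOLLOW(N): in S->C S N e, N is followed by e with FIRST {e}; in S->N e d, N is followed by e d with FIRST {e}. Thus FOLLOW(N) = {e}.
FOLLOW(C): in S->C S N e, C is followed by S N e with FIRST {a, e, f}; in N->a C, the suffix after C is empty, so FOLLOW(C) ⊇ FOLLOW(N) = {e}. Thus FOLLOW(C) = {a, e, f}.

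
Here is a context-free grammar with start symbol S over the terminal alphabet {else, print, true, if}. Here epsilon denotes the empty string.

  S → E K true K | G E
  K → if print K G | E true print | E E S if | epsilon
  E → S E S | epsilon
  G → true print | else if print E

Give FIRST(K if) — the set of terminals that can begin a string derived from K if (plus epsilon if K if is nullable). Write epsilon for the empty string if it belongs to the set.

FIRST(G) = {else, true}
FIRST(S) = {else, if, true}  (via E K true K, G E)
FIRST(E) = {epsilon, else, if, true}  (via S E S)
FIRST(K) = {epsilon, else, if, true}  (via E true print, E E S if)
FIRST(K if): take FIRST of each symbol in turn, carrying on past any symbol whose FIRST contains epsilon; result {else, if, true}.

{else, if, true}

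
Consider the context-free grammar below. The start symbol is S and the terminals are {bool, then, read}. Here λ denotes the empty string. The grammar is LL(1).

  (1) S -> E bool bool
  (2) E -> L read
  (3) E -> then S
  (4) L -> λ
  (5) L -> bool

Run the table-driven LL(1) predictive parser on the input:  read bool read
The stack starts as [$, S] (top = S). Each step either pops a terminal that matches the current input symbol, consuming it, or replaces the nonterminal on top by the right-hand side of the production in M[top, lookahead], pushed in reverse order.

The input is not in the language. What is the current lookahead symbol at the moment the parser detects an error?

     Stack               Input             Action
  1  $ S                 read bool read $  expand S -> E bool bool
  2  $ bool bool E       read bool read $  expand E -> L read
  3  $ bool bool read L  read bool read $  expand L -> λ
  4  $ bool bool read    read bool read $  match read
  5  $ bool bool         bool read $       match bool
  6  $ bool              read $            error: top is terminal bool but lookahead is read

read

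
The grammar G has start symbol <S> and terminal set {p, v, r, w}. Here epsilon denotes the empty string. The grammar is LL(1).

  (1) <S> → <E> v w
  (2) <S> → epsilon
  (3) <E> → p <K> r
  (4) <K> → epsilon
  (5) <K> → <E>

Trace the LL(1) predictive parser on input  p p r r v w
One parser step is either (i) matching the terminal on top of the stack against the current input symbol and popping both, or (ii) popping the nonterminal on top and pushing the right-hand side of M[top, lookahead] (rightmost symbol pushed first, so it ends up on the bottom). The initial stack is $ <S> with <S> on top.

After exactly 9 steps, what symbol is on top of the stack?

     Stack            Input          Action
  1  $ <S>            p p r r v w $  expand <S> → <E> v w
  2  $ w v <E>        p p r r v w $  expand <E> → p <K> r
  3  $ w v r <K> p    p p r r v w $  match p
  4  $ w v r <K>      p r r v w $    expand <K> → <E>
  5  $ w v r <E>      p r r v w $    expand <E> → p <K> r
  6  $ w v r r <K> p  p r r v w $    match p
  7  $ w v r r <K>    r r v w $      expand <K> → epsilon
  8  $ w v r r        r r v w $      match r
  9  $ w v r          r v w $        match r
Stack after step 9: $ w v (top = v).

v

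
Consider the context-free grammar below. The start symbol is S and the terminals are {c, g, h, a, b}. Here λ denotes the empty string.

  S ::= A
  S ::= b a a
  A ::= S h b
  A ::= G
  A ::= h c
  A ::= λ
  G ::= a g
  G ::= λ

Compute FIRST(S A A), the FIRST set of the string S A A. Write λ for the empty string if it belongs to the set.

FIRST(G): from G::=a g we get {a}; from G::=λ we get {λ}. So FIRST(G) = {λ, a}.
FIRST(S): from S::=A we get {λ, a, b, h}; from S::=b a a we get {b}. So FIRST(S) = {λ, a, b, h}.
FIRST(A): from A::=S h b we get {a, b, h}; from A::=G we get {λ, a}; from A::=h c we get {h}; from A::=λ we get {λ}. So FIRST(A) = {λ, a, b, h}.
FIRST(S A A): take FIRST of each symbol in turn, carrying on past any symbol whose FIRST contains λ; result {λ, a, b, h}.

{λ, a, b, h}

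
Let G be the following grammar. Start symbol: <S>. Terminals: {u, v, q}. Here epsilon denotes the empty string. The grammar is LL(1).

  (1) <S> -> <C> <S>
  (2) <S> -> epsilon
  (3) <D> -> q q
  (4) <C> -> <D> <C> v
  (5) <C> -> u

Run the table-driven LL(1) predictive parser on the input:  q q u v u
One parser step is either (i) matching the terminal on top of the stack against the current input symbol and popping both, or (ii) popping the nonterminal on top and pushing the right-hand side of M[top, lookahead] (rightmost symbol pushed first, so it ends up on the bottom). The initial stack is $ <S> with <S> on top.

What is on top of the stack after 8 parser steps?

step 1: stack=$ <S>  input=q q u v u $  — expand <S> -> <C> <S>
step 2: stack=$ <S> <C>  input=q q u v u $  — expand <C> -> <D> <C> v
step 3: stack=$ <S> v <C> <D>  input=q q u v u $  — expand <D> -> q q
step 4: stack=$ <S> v <C> q q  input=q q u v u $  — match q
step 5: stack=$ <S> v <C> q  input=q u v u $  — match q
step 6: stack=$ <S> v <C>  input=u v u $  — expand <C> -> u
step 7: stack=$ <S> v u  input=u v u $  — match u
step 8: stack=$ <S> v  input=v u $  — match v
Stack after step 8: $ <S> (top = <S>).

<S>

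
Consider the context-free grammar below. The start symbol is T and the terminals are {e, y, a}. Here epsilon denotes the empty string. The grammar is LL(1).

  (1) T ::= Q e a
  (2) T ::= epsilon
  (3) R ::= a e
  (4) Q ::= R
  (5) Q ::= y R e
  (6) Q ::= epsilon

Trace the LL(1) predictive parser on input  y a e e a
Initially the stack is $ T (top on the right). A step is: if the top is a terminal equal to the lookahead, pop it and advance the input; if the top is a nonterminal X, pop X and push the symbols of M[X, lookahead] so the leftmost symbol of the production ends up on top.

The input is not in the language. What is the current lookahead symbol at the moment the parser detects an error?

     Stack        Input        Action
  1  $ T          y a e e a $  expand T ::= Q e a
  2  $ a e Q      y a e e a $  expand Q ::= y R e
  3  $ a e e R y  y a e e a $  match y
  4  $ a e e R    a e e a $    expand R ::= a e
  5  $ a e e e a  a e e a $    match a
  6  $ a e e e    e e a $      match e
  7  $ a e e      e a $        match e
  8  $ a e        a $          error: top is terminal e but lookahead is a

a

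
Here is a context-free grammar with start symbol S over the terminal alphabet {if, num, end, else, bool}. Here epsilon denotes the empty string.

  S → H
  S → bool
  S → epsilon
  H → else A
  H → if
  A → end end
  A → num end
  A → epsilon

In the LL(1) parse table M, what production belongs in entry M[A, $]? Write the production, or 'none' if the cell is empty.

FIRST(H) = {else, if}
FIRST(A) = {epsilon, end, num}
FIRST(S) = {epsilon, bool, else, if}  (via H)
FOLLOW(S) includes $ since S is the start symbol.
FOLLOW(H): in S→H, the suffix after H is empty, so FOLLOW(H) ⊇ FOLLOW(S) = {$}. Thus FOLLOW(H) = {$}.
FOLLOW(A): in H→else A, the suffix after A is empty, so FOLLOW(A) ⊇ FOLLOW(H) = {$}. Thus FOLLOW(A) = {$}.
For A → end end: FIRST(end end) = {end}, so it goes in M[A, t] for t ∈ {end}.
For A → num end: FIRST(num end) = {num}, so it goes in M[A, t] for t ∈ {num}.
For A → epsilon: FIRST(epsilon) = {epsilon}, so it goes in M[A, t] for t ∈ {}; since epsilon ∈ FIRST, also for every t ∈ FOLLOW(A) = {$}.

A → epsilon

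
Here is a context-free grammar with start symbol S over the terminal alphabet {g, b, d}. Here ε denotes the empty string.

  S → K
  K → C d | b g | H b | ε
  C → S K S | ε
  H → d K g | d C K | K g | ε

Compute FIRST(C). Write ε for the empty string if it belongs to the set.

{ε, b, d, g}

FIRST(S) = {ε, b, d, g}  (via K)
FIRST(K) = {ε, b, d, g}  (via C d, H b)
FIRST(C) = {ε, b, d, g}  (via S K S)
FIRST(H) = {ε, b, d, g}  (via K g)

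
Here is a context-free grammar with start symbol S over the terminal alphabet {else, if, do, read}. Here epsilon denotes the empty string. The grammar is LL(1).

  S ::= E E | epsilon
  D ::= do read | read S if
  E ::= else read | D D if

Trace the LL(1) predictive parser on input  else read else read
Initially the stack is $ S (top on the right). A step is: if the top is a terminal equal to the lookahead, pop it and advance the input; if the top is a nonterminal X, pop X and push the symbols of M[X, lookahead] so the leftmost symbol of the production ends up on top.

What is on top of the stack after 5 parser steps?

else

step 1: stack=$ S  input=else read else read $  — expand S ::= E E
step 2: stack=$ E E  input=else read else read $  — expand E ::= else read
step 3: stack=$ E read else  input=else read else read $  — match else
step 4: stack=$ E read  input=read else read $  — match read
step 5: stack=$ E  input=else read $  — expand E ::= else read
Stack after step 5: $ read else (top = else).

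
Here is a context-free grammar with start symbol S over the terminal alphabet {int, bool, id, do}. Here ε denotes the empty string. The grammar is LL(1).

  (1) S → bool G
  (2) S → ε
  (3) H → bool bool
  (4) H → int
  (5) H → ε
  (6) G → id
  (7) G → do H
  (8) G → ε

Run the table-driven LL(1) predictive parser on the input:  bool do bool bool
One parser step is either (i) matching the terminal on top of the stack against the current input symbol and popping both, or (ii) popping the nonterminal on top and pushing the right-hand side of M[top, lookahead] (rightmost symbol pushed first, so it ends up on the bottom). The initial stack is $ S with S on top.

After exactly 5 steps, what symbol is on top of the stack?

bool

step 1: stack=$ S  input=bool do bool bool $  — expand S → bool G
step 2: stack=$ G bool  input=bool do bool bool $  — match bool
step 3: stack=$ G  input=do bool bool $  — expand G → do H
step 4: stack=$ H do  input=do bool bool $  — match do
step 5: stack=$ H  input=bool bool $  — expand H → bool bool
Stack after step 5: $ bool bool (top = bool).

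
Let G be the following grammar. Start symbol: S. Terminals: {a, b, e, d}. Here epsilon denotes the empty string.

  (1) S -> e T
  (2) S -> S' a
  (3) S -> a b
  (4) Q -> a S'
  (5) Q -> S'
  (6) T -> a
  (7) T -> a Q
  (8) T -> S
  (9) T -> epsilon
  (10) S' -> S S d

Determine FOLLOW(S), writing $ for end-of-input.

FIRST(S) = {a, e}  (via S' a)
FIRST(T) = {epsilon, a, e}  (via S)
FIRST(S') = {a, e}  (via S S d)
FIRST(Q) = {a, e}  (via S')
FOLLOW(S) includes $ since S is the start symbol.
FOLLOW(S): in T->S, the suffix after S is empty, so FOLLOW(S) ⊇ FOLLOW(T) = {$, a, d, e}; in S'->S S d (occurrence 1), S is followed by S d with FIRST {a, e}; in S'->S S d (occurrence 2), S is followed by d with FIRST {d}. Thus FOLLOW(S) = {$, a, d, e}.
FOLLOW(T): in S->e T, the suffix after T is empty, so FOLLOW(T) ⊇ FOLLOW(S) = {$, a, d, e}. Thus FOLLOW(T) = {$, a, d, e}.
FOLLOW(Q): in T->a Q, the suffix after Q is empty, so FOLLOW(Q) ⊇ FOLLOW(T) = {$, a, d, e}. Thus FOLLOW(Q) = {$, a, d, e}.
FOLLOW(S'): in S->S' a, S' is followed by a with FIRST {a}; in Q->a S', the suffix after S' is empty, so FOLLOW(S') ⊇ FOLLOW(Q) = {$, a, d, e}; in Q->S', the suffix after S' is empty, so FOLLOW(S') ⊇ FOLLOW(Q) = {$, a, d, e}. Thus FOLLOW(S') = {$, a, d, e}.

{$, a, d, e}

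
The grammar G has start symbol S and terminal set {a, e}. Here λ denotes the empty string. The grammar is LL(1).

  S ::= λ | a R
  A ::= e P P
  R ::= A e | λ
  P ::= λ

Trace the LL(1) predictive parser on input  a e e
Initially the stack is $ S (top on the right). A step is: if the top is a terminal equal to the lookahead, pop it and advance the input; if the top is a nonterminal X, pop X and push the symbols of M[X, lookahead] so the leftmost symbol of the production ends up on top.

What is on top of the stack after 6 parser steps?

     Stack      Input    Action
  1  $ S        a e e $  expand S ::= a R
  2  $ R a      a e e $  match a
  3  $ R        e e $    expand R ::= A e
  4  $ e A      e e $    expand A ::= e P P
  5  $ e P P e  e e $    match e
  6  $ e P P    e $      expand P ::= λ
Stack after step 6: $ e P (top = P).

P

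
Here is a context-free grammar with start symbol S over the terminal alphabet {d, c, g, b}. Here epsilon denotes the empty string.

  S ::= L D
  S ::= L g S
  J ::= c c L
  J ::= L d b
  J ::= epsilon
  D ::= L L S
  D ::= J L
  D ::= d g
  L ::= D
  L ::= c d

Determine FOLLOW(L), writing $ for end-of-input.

{$, c, d, g}

FIRST(S): from S::=L D we get {c, d}; from S::=L g S we get {c, d}. So FIRST(S) = {c, d}.
FIRST(J): from J::=c c L we get {c}; from J::=L d b we get {c, d}; from J::=epsilon we get {epsilon}. So FIRST(J) = {epsilon, c, d}.
FIRST(D): from D::=L L S we get {c, d}; from D::=J L we get {c, d}; from D::=d g we get {d}. So FIRST(D) = {c, d}.
FIRST(L): from L::=D we get {c, d}; from L::=c d we get {c}. So FIRST(L) = {c, d}.
FOLLOW(S) includes $ since S is the start symbol.
FOLLOW(J): in D::=J L, J is followed by L with FIRST {c, d}. Thus FOLLOW(J) = {c, d}.
FOLLOW(S): in S::=L g S, the suffix after S is empty (adds nothing new); in D::=L L S, the suffix after S is empty, so FOLLOW(S) ⊇ FOLLOW(D) = {$, c, d, g}. Thus FOLLOW(S) = {$, c, d, g}.
FOLLOW(D): in S::=L D, the suffix after D is empty, so FOLLOW(D) ⊇ FOLLOW(S) = {$, c, d, g}; in L::=D, the suffix after D is empty, so FOLLOW(D) ⊇ FOLLOW(L) = {$, c, d, g}. Thus FOLLOW(D) = {$, c, d, g}.
FOLLOW(L): in S::=L D, L is followed by D with FIRST {c, d}; in S::=L g S, L is followed by g S with FIRST {g}; in J::=c c L, the suffix after L is empty, so FOLLOW(L) ⊇ FOLLOW(J) = {c, d}; in J::=L d b, L is followed by d b with FIRST {d}; in D::=L L S (occurrence 1), L is followed by L S with FIRST {c, d}; in D::=L L S (occurrence 2), L is followed by S with FIRST {c, d}; in D::=J L, the suffix after L is empty, so FOLLOW(L) ⊇ FOLLOW(D) = {$, c, d, g}. Thus FOLLOW(L) = {$, c, d, g}.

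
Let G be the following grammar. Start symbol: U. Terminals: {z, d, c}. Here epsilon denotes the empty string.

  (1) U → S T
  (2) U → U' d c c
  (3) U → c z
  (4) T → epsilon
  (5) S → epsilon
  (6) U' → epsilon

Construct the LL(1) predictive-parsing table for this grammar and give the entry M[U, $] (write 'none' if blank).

FIRST(T): from T→epsilon we get {epsilon}. So FIRST(T) = {epsilon}.
FIRST(S): from S→epsilon we get {epsilon}. So FIRST(S) = {epsilon}.
FIRST(U'): from U'→epsilon we get {epsilon}. So FIRST(U') = {epsilon}.
FIRST(U): from U→S T we get {epsilon}; from U→U' d c c we get {d}; from U→c z we get {c}. So FIRST(U) = {epsilon, c, d}.
FOLLOW(U) includes $ since U is the start symbol.
FOLLOW(U): U appears on no right-hand side. Thus FOLLOW(U) = {$}.
For U → S T: FIRST(S T) = {epsilon}, so it goes in M[U, t] for t ∈ {}; since epsilon ∈ FIRST, also for every t ∈ FOLLOW(U) = {$}.
For U → U' d c c: FIRST(U' d c c) = {d}, so it goes in M[U, t] for t ∈ {d}.
For U → c z: FIRST(c z) = {c}, so it goes in M[U, t] for t ∈ {c}.

U → S T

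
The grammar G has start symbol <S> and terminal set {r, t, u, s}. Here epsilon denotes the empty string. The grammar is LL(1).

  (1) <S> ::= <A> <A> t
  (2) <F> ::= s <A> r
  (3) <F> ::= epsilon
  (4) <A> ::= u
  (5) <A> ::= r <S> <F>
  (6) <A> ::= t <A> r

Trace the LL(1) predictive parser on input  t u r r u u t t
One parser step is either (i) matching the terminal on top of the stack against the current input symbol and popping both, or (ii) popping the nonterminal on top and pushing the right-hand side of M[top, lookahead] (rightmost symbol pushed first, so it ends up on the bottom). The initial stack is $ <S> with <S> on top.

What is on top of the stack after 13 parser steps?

t

step 1: stack=$ <S>  input=t u r r u u t t $  — expand <S> ::= <A> <A> t
step 2: stack=$ t <A> <A>  input=t u r r u u t t $  — expand <A> ::= t <A> r
step 3: stack=$ t <A> r <A> t  input=t u r r u u t t $  — match t
step 4: stack=$ t <A> r <A>  input=u r r u u t t $  — expand <A> ::= u
step 5: stack=$ t <A> r u  input=u r r u u t t $  — match u
step 6: stack=$ t <A> r  input=r r u u t t $  — match r
step 7: stack=$ t <A>  input=r u u t t $  — expand <A> ::= r <S> <F>
step 8: stack=$ t <F> <S> r  input=r u u t t $  — match r
step 9: stack=$ t <F> <S>  input=u u t t $  — expand <S> ::= <A> <A> t
step 10: stack=$ t <F> t <A> <A>  input=u u t t $  — expand <A> ::= u
step 11: stack=$ t <F> t <A> u  input=u u t t $  — match u
step 12: stack=$ t <F> t <A>  input=u t t $  — expand <A> ::= u
step 13: stack=$ t <F> t u  input=u t t $  — match u
Stack after step 13: $ t <F> t (top = t).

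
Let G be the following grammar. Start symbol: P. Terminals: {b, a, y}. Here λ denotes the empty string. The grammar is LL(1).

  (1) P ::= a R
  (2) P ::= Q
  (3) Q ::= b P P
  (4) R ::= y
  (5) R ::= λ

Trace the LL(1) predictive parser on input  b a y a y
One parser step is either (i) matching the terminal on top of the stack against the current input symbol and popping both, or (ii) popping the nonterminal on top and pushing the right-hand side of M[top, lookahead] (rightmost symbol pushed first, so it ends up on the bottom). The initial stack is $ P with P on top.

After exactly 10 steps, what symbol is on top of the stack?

      Stack    Input        Action
   1  $ P      b a y a y $  expand P ::= Q
   2  $ Q      b a y a y $  expand Q ::= b P P
   3  $ P P b  b a y a y $  match b
   4  $ P P    a y a y $    expand P ::= a R
   5  $ P R a  a y a y $    match a
   6  $ P R    y a y $      expand R ::= y
   7  $ P y    y a y $      match y
   8  $ P      a y $        expand P ::= a R
   9  $ R a    a y $        match a
  10  $ R      y $          expand R ::= y
Stack after step 10: $ y (top = y).

y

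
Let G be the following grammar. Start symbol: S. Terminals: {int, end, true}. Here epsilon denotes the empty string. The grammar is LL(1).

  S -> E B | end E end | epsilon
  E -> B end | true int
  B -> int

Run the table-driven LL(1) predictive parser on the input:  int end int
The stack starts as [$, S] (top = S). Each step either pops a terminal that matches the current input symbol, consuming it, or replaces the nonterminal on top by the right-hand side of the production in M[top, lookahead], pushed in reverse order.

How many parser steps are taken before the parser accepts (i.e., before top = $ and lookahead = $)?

7

step 1: stack=$ S  input=int end int $  — expand S -> E B
step 2: stack=$ B E  input=int end int $  — expand E -> B end
step 3: stack=$ B end B  input=int end int $  — expand B -> int
step 4: stack=$ B end int  input=int end int $  — match int
step 5: stack=$ B end  input=end int $  — match end
step 6: stack=$ B  input=int $  — expand B -> int
step 7: stack=$ int  input=int $  — match int
Accept reached after 7 steps.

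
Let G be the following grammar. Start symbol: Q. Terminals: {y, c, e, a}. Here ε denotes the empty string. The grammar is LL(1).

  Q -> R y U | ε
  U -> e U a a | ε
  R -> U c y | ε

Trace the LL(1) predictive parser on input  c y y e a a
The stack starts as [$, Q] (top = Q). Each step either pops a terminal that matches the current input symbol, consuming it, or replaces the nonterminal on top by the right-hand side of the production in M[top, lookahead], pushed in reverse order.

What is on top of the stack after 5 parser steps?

y

     Stack        Input          Action
  1  $ Q          c y y e a a $  expand Q -> R y U
  2  $ U y R      c y y e a a $  expand R -> U c y
  3  $ U y y c U  c y y e a a $  expand U -> ε
  4  $ U y y c    c y y e a a $  match c
  5  $ U y y      y y e a a $    match y
Stack after step 5: $ U y (top = y).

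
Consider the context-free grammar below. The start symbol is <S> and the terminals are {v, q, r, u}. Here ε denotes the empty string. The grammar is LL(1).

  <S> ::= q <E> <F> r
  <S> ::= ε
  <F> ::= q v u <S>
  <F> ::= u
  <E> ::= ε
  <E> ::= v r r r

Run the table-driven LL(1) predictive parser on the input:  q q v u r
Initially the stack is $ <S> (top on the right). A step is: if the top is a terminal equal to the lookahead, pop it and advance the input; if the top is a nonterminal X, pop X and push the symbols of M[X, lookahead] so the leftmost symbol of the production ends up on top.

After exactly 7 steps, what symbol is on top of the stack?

<S>

     Stack          Input        Action
  1  $ <S>          q q v u r $  expand <S> ::= q <E> <F> r
  2  $ r <F> <E> q  q q v u r $  match q
  3  $ r <F> <E>    q v u r $    expand <E> ::= ε
  4  $ r <F>        q v u r $    expand <F> ::= q v u <S>
  5  $ r <S> u v q  q v u r $    match q
  6  $ r <S> u v    v u r $      match v
  7  $ r <S> u      u r $        match u
Stack after step 7: $ r <S> (top = <S>).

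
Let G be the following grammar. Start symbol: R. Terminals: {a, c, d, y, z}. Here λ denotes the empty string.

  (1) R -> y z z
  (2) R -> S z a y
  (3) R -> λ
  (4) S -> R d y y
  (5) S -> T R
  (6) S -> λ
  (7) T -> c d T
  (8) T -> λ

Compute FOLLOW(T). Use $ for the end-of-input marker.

{c, d, y, z}

FIRST(T) = {λ, c}
FIRST(R) = {λ, c, d, y, z}  (via S z a y)
FIRST(S) = {λ, c, d, y, z}  (via R d y y, T R)
FOLLOW(R) includes $ since R is the start symbol.
FOLLOW(S): in R->S z a y, S is followed by z a y with FIRST {z}. Thus FOLLOW(S) = {z}.
FOLLOW(R): in S->R d y y, R is followed by d y y with FIRST {d}; in S->T R, the suffix after R is empty, so FOLLOW(R) ⊇ FOLLOW(S) = {z}. Thus FOLLOW(R) = {$, d, z}.
FOLLOW(T): in S->T R, T is followed by R with FIRST {λ, c, d, y, z}; in S->T R, the suffix after T is nullable, so FOLLOW(T) ⊇ FOLLOW(S) = {z}; in T->c d T, the suffix after T is empty (adds nothing new). Thus FOLLOW(T) = {c, d, y, z}.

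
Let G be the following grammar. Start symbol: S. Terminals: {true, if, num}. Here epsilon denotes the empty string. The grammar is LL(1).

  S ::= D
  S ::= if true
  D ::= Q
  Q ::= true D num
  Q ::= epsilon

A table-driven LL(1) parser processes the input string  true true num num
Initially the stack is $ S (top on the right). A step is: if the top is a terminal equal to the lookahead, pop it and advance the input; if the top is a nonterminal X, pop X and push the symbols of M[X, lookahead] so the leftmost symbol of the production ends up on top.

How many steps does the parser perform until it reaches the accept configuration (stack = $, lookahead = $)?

step 1: stack=$ S  input=true true num num $  — expand S ::= D
step 2: stack=$ D  input=true true num num $  — expand D ::= Q
step 3: stack=$ Q  input=true true num num $  — expand Q ::= true D num
step 4: stack=$ num D true  input=true true num num $  — match true
step 5: stack=$ num D  input=true num num $  — expand D ::= Q
step 6: stack=$ num Q  input=true num num $  — expand Q ::= true D num
step 7: stack=$ num num D true  input=true num num $  — match true
step 8: stack=$ num num D  input=num num $  — expand D ::= Q
step 9: stack=$ num num Q  input=num num $  — expand Q ::= epsilon
step 10: stack=$ num num  input=num num $  — match num
step 11: stack=$ num  input=num $  — match num
Accept reached after 11 steps.

11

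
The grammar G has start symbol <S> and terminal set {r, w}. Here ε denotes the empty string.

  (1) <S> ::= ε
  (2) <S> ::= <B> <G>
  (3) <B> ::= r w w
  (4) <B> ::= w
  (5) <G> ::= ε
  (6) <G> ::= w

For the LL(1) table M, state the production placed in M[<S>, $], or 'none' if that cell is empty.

FIRST(<B>): from <B>::=r w w we get {r}; from <B>::=w we get {w}. So FIRST(<B>) = {r, w}.
FIRST(<G>): from <G>::=ε we get {ε}; from <G>::=w we get {w}. So FIRST(<G>) = {ε, w}.
FIRST(<S>): from <S>::=ε we get {ε}; from <S>::=<B> <G> we get {r, w}. So FIRST(<S>) = {ε, r, w}.
FOLLOW(<S>) includes $ since <S> is the start symbol.
FOLLOW(<S>): <S> appears on no right-hand side. Thus FOLLOW(<S>) = {$}.
For <S> ::= ε: FIRST(ε) = {ε}, so it goes in M[<S>, t] for t ∈ {}; since ε ∈ FIRST, also for every t ∈ FOLLOW(<S>) = {$}.
For <S> ::= <B> <G>: FIRST(<B> <G>) = {r, w}, so it goes in M[<S>, t] for t ∈ {r, w}.

<S> ::= ε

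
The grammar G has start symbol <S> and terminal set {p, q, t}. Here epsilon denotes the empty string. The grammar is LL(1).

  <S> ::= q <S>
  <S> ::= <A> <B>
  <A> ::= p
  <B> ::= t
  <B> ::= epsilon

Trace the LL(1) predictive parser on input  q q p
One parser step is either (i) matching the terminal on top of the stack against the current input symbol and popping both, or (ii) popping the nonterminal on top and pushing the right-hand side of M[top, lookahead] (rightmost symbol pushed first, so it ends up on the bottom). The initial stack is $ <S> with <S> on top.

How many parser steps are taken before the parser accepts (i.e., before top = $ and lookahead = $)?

8

     Stack      Input    Action
  1  $ <S>      q q p $  expand <S> ::= q <S>
  2  $ <S> q    q q p $  match q
  3  $ <S>      q p $    expand <S> ::= q <S>
  4  $ <S> q    q p $    match q
  5  $ <S>      p $      expand <S> ::= <A> <B>
  6  $ <B> <A>  p $      expand <A> ::= p
  7  $ <B> p    p $      match p
  8  $ <B>      $        expand <B> ::= epsilon
Accept reached after 8 steps.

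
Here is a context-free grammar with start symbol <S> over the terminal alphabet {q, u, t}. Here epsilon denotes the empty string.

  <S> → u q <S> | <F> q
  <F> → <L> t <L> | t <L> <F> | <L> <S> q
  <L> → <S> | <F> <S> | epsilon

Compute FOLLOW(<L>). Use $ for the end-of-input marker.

FIRST(<S>): from <S>→u q <S> we get {u}; from <S>→<F> q we get {t, u}. So FIRST(<S>) = {t, u}.
FIRST(<F>): from <F>→<L> t <L> we get {t, u}; from <F>→t <L> <F> we get {t}; from <F>→<L> <S> q we get {t, u}. So FIRST(<F>) = {t, u}.
FIRST(<L>): from <L>→<S> we get {t, u}; from <L>→<F> <S> we get {t, u}; from <L>→epsilon we get {epsilon}. So FIRST(<L>) = {epsilon, t, u}.
FOLLOW(<S>) includes $ since <S> is the start symbol.
FOLLOW(<F>): in <S>→<F> q, <F> is followed by q with FIRST {q}; in <F>→t <L> <F>, the suffix after <F> is empty (adds nothing new); in <L>→<F> <S>, <F> is followed by <S> with FIRST {t, u}. Thus FOLLOW(<F>) = {q, t, u}.
FOLLOW(<L>): in <F>→<L> t <L> (occurrence 1), <L> is followed by t <L> with FIRST {t}; in <F>→<L> t <L> (occurrence 2), the suffix after <L> is empty, so FOLLOW(<L>) ⊇ FOLLOW(<F>) = {q, t, u}; in <F>→t <L> <F>, <L> is followed by <F> with FIRST {t, u}; in <F>→<L> <S> q, <L> is followed by <S> q with FIRST {t, u}. Thus FOLLOW(<L>) = {q, t, u}.
FOLLOW(<S>): in <S>→u q <S>, the suffix after <S> is empty (adds nothing new); in <F>→<L> <S> q, <S> is followed by q with FIRST {q}; in <L>→<S>, the suffix after <S> is empty, so FOLLOW(<S>) ⊇ FOLLOW(<L>) = {q, t, u}; in <L>→<F> <S>, the suffix after <S> is empty, so FOLLOW(<S>) ⊇ FOLLOW(<L>) = {q, t, u}. Thus FOLLOW(<S>) = {$, q, t, u}.

{q, t, u}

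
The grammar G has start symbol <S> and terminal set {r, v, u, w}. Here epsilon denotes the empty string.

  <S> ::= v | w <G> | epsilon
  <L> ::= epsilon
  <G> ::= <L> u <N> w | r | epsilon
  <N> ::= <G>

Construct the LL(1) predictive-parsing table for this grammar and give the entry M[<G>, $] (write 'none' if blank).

<G> ::= epsilon

FIRST(<S>) = {epsilon, v, w}
FIRST(<L>) = {epsilon}
FIRST(<G>) = {epsilon, r, u}  (via <L> u <N> w)
FIRST(<N>) = {epsilon, r, u}  (via <G>)
FOLLOW(<S>) includes $ since <S> is the start symbol.
FOLLOW(<S>): <S> appears on no right-hand side. Thus FOLLOW(<S>) = {$}.
FOLLOW(<N>): in <G>::=<L> u <N> w, <N> is followed by w with FIRST {w}. Thus FOLLOW(<N>) = {w}.
FOLLOW(<G>): in <S>::=w <G>, the suffix after <G> is empty, so FOLLOW(<G>) ⊇ FOLLOW(<S>) = {$}; in <N>::=<G>, the suffix after <G> is empty, so FOLLOW(<G>) ⊇ FOLLOW(<N>) = {w}. Thus FOLLOW(<G>) = {$, w}.
For <G> ::= <L> u <N> w: FIRST(<L> u <N> w) = {u}, so it goes in M[<G>, t] for t ∈ {u}.
For <G> ::= r: FIRST(r) = {r}, so it goes in M[<G>, t] for t ∈ {r}.
For <G> ::= epsilon: FIRST(epsilon) = {epsilon}, so it goes in M[<G>, t] for t ∈ {}; since epsilon ∈ FIRST, also for every t ∈ FOLLOW(<G>) = {$, w}.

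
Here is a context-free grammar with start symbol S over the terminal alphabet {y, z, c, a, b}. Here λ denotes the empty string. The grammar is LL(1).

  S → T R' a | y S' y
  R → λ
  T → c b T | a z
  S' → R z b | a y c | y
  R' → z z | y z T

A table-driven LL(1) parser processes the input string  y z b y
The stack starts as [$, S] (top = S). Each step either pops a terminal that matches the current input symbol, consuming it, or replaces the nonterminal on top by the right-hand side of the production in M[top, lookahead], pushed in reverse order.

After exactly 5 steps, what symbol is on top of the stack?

b

step 1: stack=$ S  input=y z b y $  — expand S → y S' y
step 2: stack=$ y S' y  input=y z b y $  — match y
step 3: stack=$ y S'  input=z b y $  — expand S' → R z b
step 4: stack=$ y b z R  input=z b y $  — expand R → λ
step 5: stack=$ y b z  input=z b y $  — match z
Stack after step 5: $ y b (top = b).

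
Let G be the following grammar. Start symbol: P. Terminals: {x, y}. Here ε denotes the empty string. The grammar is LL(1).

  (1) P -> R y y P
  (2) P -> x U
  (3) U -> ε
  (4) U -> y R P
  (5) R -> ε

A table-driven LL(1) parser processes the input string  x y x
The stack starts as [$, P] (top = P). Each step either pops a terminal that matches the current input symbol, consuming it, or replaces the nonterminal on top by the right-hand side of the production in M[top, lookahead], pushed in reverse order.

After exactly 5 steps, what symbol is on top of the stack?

step 1: stack=$ P  input=x y x $  — expand P -> x U
step 2: stack=$ U x  input=x y x $  — match x
step 3: stack=$ U  input=y x $  — expand U -> y R P
step 4: stack=$ P R y  input=y x $  — match y
step 5: stack=$ P R  input=x $  — expand R -> ε
Stack after step 5: $ P (top = P).

P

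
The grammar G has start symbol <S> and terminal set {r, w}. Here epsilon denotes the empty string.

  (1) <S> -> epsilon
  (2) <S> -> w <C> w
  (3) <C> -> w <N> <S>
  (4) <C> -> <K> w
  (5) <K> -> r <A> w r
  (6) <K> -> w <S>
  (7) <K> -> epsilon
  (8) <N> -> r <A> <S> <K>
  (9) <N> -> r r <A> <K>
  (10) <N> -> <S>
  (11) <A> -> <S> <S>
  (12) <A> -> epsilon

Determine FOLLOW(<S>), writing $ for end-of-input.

FIRST(<S>): from <S>->epsilon we get {epsilon}; from <S>->w <C> w we get {w}. So FIRST(<S>) = {epsilon, w}.
FIRST(<K>): from <K>->r <A> w r we get {r}; from <K>->w <S> we get {w}; from <K>->epsilon we get {epsilon}. So FIRST(<K>) = {epsilon, r, w}.
FIRST(<C>): from <C>->w <N> <S> we get {w}; from <C>-><K> w we get {r, w}. So FIRST(<C>) = {r, w}.
FIRST(<N>): from <N>->r <A> <S> <K> we get {r}; from <N>->r r <A> <K> we get {r}; from <N>-><S> we get {epsilon, w}. So FIRST(<N>) = {epsilon, r, w}.
FIRST(<A>): from <A>-><S> <S> we get {epsilon, w}; from <A>->epsilon we get {epsilon}. So FIRST(<A>) = {epsilon, w}.
FOLLOW(<S>) includes $ since <S> is the start symbol.
FOLLOW(<C>): in <S>->w <C> w, <C> is followed by w with FIRST {w}. Thus FOLLOW(<C>) = {w}.
FOLLOW(<N>): in <C>->w <N> <S>, <N> is followed by <S> with FIRST {epsilon, w}; in <C>->w <N> <S>, the suffix after <N> is nullable, so FOLLOW(<N>) ⊇ FOLLOW(<C>) = {w}. Thus FOLLOW(<N>) = {w}.
FOLLOW(<K>): in <C>-><K> w, <K> is followed by w with FIRST {w}; in <N>->r <A> <S> <K>, the suffix after <K> is empty, so FOLLOW(<K>) ⊇ FOLLOW(<N>) = {w}; in <N>->r r <A> <K>, the suffix after <K> is empty, so FOLLOW(<K>) ⊇ FOLLOW(<N>) = {w}. Thus FOLLOW(<K>) = {w}.
FOLLOW(<A>): in <K>->r <A> w r, <A> is followed by w r with FIRST {w}; in <N>->r <A> <S> <K>, <A> is followed by <S> <K> with FIRST {epsilon, r, w}; in <N>->r <A> <S> <K>, the suffix after <A> is nullable, so FOLLOW(<A>) ⊇ FOLLOW(<N>) = {w}; in <N>->r r <A> <K>, <A> is followed by <K> with FIRST {epsilon, r, w}; in <N>->r r <A> <K>, the suffix after <A> is nullable, so FOLLOW(<A>) ⊇ FOLLOW(<N>) = {w}. Thus FOLLOW(<A>) = {r, w}.
FOLLOW(<S>): in <C>->w <N> <S>, the suffix after <S> is empty, so FOLLOW(<S>) ⊇ FOLLOW(<C>) = {w}; in <K>->w <S>, the suffix after <S> is empty, so FOLLOW(<S>) ⊇ FOLLOW(<K>) = {w}; in <N>->r <A> <S> <K>, <S> is followed by <K> with FIRST {epsilon, r, w}; in <N>->r <A> <S> <K>, the suffix after <S> is nullable, so FOLLOW(<S>) ⊇ FOLLOW(<N>) = {w}; in <N>-><S>, the suffix after <S> is empty, so FOLLOW(<S>) ⊇ FOLLOW(<N>) = {w}; in <A>-><S> <S> (occurrence 1), <S> is followed by <S> with FIRST {epsilon, w}; in <A>-><S> <S> (occurrence 1), the suffix after <S> is nullable, so FOLLOW(<S>) ⊇ FOLLOW(<A>) = {r, w}; in <A>-><S> <S> (occurrence 2), the suffix after <S> is empty, so FOLLOW(<S>) ⊇ FOLLOW(<A>) = {r, w}. Thus FOLLOW(<S>) = {$, r, w}.

{$, r, w}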